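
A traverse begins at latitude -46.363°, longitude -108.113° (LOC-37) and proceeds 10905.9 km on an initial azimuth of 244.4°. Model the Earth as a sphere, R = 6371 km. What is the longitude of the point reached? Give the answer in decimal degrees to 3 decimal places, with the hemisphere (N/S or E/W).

137.404°E

δ = d/R = 10905.9/6371 = 1.711803 rad
φ₂ = arcsin(sin φ₁ cos δ + cos φ₁ sin δ cos θ)
   = arcsin(-0.72373·-0.14054 + 0.69009·0.99007·-0.43209) = -11.15738°
λ₂ = λ₁ + atan2(sin θ sin δ cos φ₁, cos δ − sin φ₁ sin φ₂) = 137.40382°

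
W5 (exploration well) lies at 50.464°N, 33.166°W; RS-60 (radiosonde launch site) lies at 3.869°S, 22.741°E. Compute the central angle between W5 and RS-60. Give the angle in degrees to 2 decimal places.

Δφ = -54.3330°,  Δλ = 55.9070°
a = sin²(Δφ/2) + cos φ₁ cos φ₂ sin²(Δλ/2) = 0.348017
c = 2·arcsin(√a) = 1.261944 rad = 72.3041°

72.30°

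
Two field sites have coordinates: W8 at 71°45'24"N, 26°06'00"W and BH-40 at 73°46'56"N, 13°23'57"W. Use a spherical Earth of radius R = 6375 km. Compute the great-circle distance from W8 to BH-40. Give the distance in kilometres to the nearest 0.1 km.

W8: φ = +71.75667°, λ = -26.10000°
BH-40: φ = +73.78222°, λ = -13.39917°
Δφ = 2.0256°,  Δλ = 12.7008°
a = sin²(Δφ/2) + cos φ₁ cos φ₂ sin²(Δλ/2) = 0.001382
c = 2·arcsin(√a) = 0.074370 rad = 4.2611°
d = R·c = 6375 × 0.074370 = 474.1 km

474.1 km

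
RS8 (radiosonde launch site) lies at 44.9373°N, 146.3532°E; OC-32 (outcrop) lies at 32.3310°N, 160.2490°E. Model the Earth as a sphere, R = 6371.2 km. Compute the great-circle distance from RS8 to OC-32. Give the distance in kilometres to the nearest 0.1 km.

Δφ = -12.6063°,  Δλ = 13.8958°
a = sin²(Δφ/2) + cos φ₁ cos φ₂ sin²(Δλ/2) = 0.020806
c = 2·arcsin(√a) = 0.289497 rad = 16.5869°
d = R·c = 6371.2 × 0.289497 = 1844.4 km

1844.4 km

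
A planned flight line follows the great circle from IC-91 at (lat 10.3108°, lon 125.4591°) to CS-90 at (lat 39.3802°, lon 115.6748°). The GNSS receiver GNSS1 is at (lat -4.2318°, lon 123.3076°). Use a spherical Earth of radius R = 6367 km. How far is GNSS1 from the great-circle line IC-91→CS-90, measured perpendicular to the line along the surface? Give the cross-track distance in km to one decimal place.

δ₁₃ = central angle IC-91→GNSS1 = 0.256556 rad  (haversine)
θ₁₃ = bearing IC-91→GNSS1 = 188.485°,  θ₁₂ = bearing IC-91→CS-90 = 344.931°
dₓₜ = R·arcsin(sin δ₁₃ · sin(θ₁₃ − θ₁₂)) = 6367·arcsin(0.25375·sin(-156.447°)) = -646.725 km
|dₓₜ| = 646.725 km

646.7 km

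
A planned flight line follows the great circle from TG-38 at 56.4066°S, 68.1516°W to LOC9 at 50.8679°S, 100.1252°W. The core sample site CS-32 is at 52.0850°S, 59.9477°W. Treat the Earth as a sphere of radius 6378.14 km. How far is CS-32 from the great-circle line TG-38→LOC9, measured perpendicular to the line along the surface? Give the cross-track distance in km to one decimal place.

475.1 km

δ₁₃ = central angle TG-38→CS-32 = 0.112510 rad  (haversine)
θ₁₃ = bearing TG-38→CS-32 = 51.353°,  θ₁₂ = bearing TG-38→LOC9 = 272.872°
dₓₜ = R·arcsin(sin δ₁₃ · sin(θ₁₃ − θ₁₂)) = 6378.14·arcsin(0.11227·sin(-221.519°)) = 475.111 km
|dₓₜ| = 475.111 km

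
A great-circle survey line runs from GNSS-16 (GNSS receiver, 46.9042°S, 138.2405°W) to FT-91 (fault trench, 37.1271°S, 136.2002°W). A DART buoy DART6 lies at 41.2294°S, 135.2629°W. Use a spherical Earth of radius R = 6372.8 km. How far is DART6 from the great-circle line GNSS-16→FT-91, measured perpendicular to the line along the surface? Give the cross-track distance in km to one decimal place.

142.2 km

δ₁₃ = central angle GNSS-16→DART6 = 0.105828 rad  (haversine)
θ₁₃ = bearing GNSS-16→DART6 = 21.706°,  θ₁₂ = bearing GNSS-16→FT-91 = 9.510°
dₓₜ = R·arcsin(sin δ₁₃ · sin(θ₁₃ − θ₁₂)) = 6372.8·arcsin(0.10563·sin(12.196°)) = 142.224 km
|dₓₜ| = 142.224 km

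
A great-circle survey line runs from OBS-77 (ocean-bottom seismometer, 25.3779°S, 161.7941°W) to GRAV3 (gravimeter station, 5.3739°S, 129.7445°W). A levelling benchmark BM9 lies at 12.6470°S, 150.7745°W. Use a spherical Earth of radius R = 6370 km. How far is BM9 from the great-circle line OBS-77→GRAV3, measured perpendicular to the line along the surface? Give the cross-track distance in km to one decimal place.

649.1 km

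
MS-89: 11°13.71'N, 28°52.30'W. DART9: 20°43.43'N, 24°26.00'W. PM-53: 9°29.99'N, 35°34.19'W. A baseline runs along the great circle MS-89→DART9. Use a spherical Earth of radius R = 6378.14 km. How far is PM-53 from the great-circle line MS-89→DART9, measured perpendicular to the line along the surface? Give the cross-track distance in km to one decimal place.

MS-89: φ = +11.22850°, λ = -28.87167°
DART9: φ = +20.72383°, λ = -24.43333°
PM-53: φ = +9.49983°, λ = -35.56983°
δ₁₃ = central angle MS-89→PM-53 = 0.118883 rad  (haversine)
θ₁₃ = bearing MS-89→PM-53 = 255.919°,  θ₁₂ = bearing MS-89→DART9 = 23.620°
dₓₜ = R·arcsin(sin δ₁₃ · sin(θ₁₃ − θ₁₂)) = 6378.14·arcsin(0.11860·sin(232.299°)) = -599.410 km
|dₓₜ| = 599.410 km

599.4 km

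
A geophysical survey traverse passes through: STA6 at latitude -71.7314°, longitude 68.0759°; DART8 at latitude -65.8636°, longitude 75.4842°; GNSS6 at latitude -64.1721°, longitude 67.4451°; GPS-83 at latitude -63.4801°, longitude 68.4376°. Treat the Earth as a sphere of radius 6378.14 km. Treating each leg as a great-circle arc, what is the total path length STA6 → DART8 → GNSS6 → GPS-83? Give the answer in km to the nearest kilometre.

STA6→DART8: c = 0.112394 rad, d = 716.87 km
DART8→GNSS6: c = 0.066140 rad, d = 421.85 km
GNSS6→GPS-83: c = 0.014291 rad, d = 91.15 km
Total = 716.87 + 421.85 + 91.15 = 1229.87 km

1230 km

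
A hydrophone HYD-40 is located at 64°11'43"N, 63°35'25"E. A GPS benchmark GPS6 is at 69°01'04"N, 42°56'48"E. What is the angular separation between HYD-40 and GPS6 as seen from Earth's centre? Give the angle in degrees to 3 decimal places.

HYD-40: φ = +64.19528°, λ = +63.59028°
GPS6: φ = +69.01778°, λ = +42.94667°
Δφ = 4.8225°,  Δλ = -20.6436°
a = sin²(Δφ/2) + cos φ₁ cos φ₂ sin²(Δλ/2) = 0.006774
c = 2·arcsin(√a) = 0.164798 rad = 9.4422°

9.442°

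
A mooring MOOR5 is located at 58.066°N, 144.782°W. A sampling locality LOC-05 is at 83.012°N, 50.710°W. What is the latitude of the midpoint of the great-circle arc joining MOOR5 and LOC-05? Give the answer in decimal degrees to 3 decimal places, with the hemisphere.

73.819°N

Bx = cos φ₂ cos Δλ = -0.008639,  By = cos φ₂ sin Δλ = 0.121354
φₘ = atan2(sin φ₁ + sin φ₂, √((cos φ₁ + Bx)² + By²)) = 73.81891°
λₘ = λ₁ + atan2(By, cos φ₁ + Bx) = -131.65316°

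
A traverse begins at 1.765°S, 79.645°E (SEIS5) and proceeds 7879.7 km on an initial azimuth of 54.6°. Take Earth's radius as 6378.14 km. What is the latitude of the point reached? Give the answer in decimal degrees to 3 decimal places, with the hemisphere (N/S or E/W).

32.453°N

δ = d/R = 7879.7/6378.14 = 1.235423 rad
φ₂ = arcsin(sin φ₁ cos δ + cos φ₁ sin δ cos θ)
   = arcsin(-0.03080·0.32912 + 0.99953·0.94429·0.57928) = 32.45326°
λ₂ = λ₁ + atan2(sin θ sin δ cos φ₁, cos δ − sin φ₁ sin φ₂) = 145.45181°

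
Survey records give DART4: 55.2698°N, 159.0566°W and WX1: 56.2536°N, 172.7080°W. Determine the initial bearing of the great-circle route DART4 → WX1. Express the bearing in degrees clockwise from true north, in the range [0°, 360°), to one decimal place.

282.9°

Δλ = -13.6514°
y = sin Δλ · cos φ₂ = -0.131110
x = cos φ₁ sin φ₂ − sin φ₁ cos φ₂ cos Δλ = 0.030067
θ = atan2(y, x) = -77.0837° → 282.9163° (mod 360°)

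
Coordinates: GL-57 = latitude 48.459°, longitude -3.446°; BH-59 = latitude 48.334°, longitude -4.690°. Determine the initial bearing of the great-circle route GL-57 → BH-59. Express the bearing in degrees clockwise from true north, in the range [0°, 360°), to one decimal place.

Δλ = -1.2440°
y = sin Δλ · cos φ₂ = -0.014433
x = cos φ₁ sin φ₂ − sin φ₁ cos φ₂ cos Δλ = -0.002064
θ = atan2(y, x) = -98.1401° → 261.8599° (mod 360°)

261.9°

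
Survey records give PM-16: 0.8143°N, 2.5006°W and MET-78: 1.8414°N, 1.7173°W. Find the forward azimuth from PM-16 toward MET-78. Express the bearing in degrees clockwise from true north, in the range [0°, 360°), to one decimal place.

Δλ = 0.7833°
y = sin Δλ · cos φ₂ = 0.013664
x = cos φ₁ sin φ₂ − sin φ₁ cos φ₂ cos Δλ = 0.017927
θ = atan2(y, x) = 37.3146° → 37.3146° (mod 360°)

37.3°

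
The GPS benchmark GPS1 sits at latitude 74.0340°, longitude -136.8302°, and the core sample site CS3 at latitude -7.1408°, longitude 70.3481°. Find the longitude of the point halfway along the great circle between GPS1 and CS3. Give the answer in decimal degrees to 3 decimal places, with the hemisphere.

79.889°E

Bx = cos φ₂ cos Δλ = -0.882689,  By = cos φ₂ sin Δλ = -0.453218
φₘ = atan2(sin φ₁ + sin φ₂, √((cos φ₁ + Bx)² + By²)) = 47.83832°
λₘ = λ₁ + atan2(By, cos φ₁ + Bx) = 79.88861°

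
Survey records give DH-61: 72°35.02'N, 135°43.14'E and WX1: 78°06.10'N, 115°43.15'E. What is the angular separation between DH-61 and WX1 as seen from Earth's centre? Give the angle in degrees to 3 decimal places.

7.412°

DH-61: φ = +72.58367°, λ = +135.71900°
WX1: φ = +78.10167°, λ = +115.71917°
Δφ = 5.5180°,  Δλ = -19.9998°
a = sin²(Δφ/2) + cos φ₁ cos φ₂ sin²(Δλ/2) = 0.004178
c = 2·arcsin(√a) = 0.129361 rad = 7.4119°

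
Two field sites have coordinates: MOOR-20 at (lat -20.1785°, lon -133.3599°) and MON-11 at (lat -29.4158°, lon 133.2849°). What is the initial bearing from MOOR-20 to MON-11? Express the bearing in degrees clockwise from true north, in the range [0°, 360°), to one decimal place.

241.2°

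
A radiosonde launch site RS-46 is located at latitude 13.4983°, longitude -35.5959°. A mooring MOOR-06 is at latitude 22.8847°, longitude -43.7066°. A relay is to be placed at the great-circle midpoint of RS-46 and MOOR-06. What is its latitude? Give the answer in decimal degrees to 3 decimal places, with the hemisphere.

Bx = cos φ₂ cos Δλ = 0.912074,  By = cos φ₂ sin Δλ = -0.129981
φₘ = atan2(sin φ₁ + sin φ₂, √((cos φ₁ + Bx)² + By²)) = 18.23411°
λₘ = λ₁ + atan2(By, cos φ₁ + Bx) = -39.54166°

18.234°N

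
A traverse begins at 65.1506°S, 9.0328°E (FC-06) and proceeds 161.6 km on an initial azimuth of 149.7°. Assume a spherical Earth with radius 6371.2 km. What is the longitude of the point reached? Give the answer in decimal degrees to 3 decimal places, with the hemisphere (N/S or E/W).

10.864°E

δ = d/R = 161.6/6371.2 = 0.025364 rad
φ₂ = arcsin(sin φ₁ cos δ + cos φ₁ sin δ cos θ)
   = arcsin(-0.90742·0.99968 + 0.42023·0.02536·-0.86340) = -66.39467°
λ₂ = λ₁ + atan2(sin θ sin δ cos φ₁, cos δ − sin φ₁ sin φ₂) = 10.86395°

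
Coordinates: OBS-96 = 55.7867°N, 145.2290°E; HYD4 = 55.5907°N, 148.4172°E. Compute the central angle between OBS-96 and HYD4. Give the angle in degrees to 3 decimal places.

1.808°

Δφ = -0.1960°,  Δλ = 3.1882°
a = sin²(Δφ/2) + cos φ₁ cos φ₂ sin²(Δλ/2) = 0.000249
c = 2·arcsin(√a) = 0.031549 rad = 1.8076°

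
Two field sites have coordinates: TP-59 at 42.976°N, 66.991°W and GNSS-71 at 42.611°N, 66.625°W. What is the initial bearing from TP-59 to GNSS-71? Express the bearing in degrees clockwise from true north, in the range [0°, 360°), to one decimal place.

Δλ = 0.3660°
y = sin Δλ · cos φ₂ = 0.004701
x = cos φ₁ sin φ₂ − sin φ₁ cos φ₂ cos Δλ = -0.006360
θ = atan2(y, x) = 143.5293° → 143.5293° (mod 360°)

143.5°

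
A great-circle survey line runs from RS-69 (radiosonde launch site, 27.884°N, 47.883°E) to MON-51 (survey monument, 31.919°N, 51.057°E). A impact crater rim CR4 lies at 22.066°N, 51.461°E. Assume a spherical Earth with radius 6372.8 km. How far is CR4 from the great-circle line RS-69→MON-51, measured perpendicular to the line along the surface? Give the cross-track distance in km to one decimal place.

662.2 km

δ₁₃ = central angle RS-69→CR4 = 0.116236 rad  (haversine)
θ₁₃ = bearing RS-69→CR4 = 150.086°,  θ₁₂ = bearing RS-69→MON-51 = 33.511°
dₓₜ = R·arcsin(sin δ₁₃ · sin(θ₁₃ − θ₁₂)) = 6372.8·arcsin(0.11597·sin(116.575°)) = 662.187 km
|dₓₜ| = 662.187 km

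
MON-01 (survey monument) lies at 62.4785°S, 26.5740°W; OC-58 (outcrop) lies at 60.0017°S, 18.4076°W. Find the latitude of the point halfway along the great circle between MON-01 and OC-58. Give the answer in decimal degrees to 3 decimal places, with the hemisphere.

61.301°S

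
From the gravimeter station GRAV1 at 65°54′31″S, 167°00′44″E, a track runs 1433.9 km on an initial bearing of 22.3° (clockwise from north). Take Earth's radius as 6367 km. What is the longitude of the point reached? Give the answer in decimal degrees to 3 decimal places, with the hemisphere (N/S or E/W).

175.233°E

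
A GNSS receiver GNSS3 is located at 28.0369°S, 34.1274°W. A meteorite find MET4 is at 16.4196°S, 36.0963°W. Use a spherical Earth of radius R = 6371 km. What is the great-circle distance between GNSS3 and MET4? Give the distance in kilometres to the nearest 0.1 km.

1307.5 km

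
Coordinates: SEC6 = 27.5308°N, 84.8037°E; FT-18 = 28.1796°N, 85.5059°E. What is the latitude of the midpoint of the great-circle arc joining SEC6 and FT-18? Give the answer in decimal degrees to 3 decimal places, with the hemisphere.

27.856°N

Bx = cos φ₂ cos Δλ = 0.881405,  By = cos φ₂ sin Δλ = 0.010803
φₘ = atan2(sin φ₁ + sin φ₂, √((cos φ₁ + Bx)² + By²)) = 27.85564°
λₘ = λ₁ + atan2(By, cos φ₁ + Bx) = 85.15375°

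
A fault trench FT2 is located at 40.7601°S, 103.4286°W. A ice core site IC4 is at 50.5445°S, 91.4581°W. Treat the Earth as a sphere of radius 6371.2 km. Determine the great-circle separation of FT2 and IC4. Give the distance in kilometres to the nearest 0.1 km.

1428.0 km

Δφ = -9.7844°,  Δλ = 11.9705°
a = sin²(Δφ/2) + cos φ₁ cos φ₂ sin²(Δλ/2) = 0.012506
c = 2·arcsin(√a) = 0.224133 rad = 12.8419°
d = R·c = 6371.2 × 0.224133 = 1428.0 km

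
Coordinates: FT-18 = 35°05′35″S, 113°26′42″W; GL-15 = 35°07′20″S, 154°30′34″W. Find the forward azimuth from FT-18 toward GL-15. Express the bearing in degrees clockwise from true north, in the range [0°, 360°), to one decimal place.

FT-18: φ = -35.09306°, λ = -113.44500°
GL-15: φ = -35.12222°, λ = -154.50944°
Δλ = -41.0644°
y = sin Δλ · cos φ₂ = -0.537302
x = cos φ₁ sin φ₂ − sin φ₁ cos φ₂ cos Δλ = -0.116199
θ = atan2(y, x) = -102.2031° → 257.7969° (mod 360°)

257.8°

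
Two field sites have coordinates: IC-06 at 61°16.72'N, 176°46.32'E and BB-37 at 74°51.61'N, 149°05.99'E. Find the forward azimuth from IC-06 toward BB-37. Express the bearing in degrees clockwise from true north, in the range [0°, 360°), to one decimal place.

IC-06: φ = +61.27867°, λ = +176.77200°
BB-37: φ = +74.86017°, λ = +149.09983°
Δλ = -27.6722°
y = sin Δλ · cos φ₂ = -0.121293
x = cos φ₁ sin φ₂ − sin φ₁ cos φ₂ cos Δλ = 0.261026
θ = atan2(y, x) = -24.9232° → 335.0768° (mod 360°)

335.1°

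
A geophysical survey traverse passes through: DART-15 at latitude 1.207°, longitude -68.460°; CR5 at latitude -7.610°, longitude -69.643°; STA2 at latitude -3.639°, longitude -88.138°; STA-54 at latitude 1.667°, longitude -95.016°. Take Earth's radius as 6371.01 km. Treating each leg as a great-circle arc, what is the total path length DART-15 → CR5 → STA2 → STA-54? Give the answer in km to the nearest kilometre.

4048 km

DART-15→CR5: c = 0.155258 rad, d = 989.15 km
CR5→STA2: c = 0.328558 rad, d = 2093.25 km
STA2→STA-54: c = 0.151565 rad, d = 965.62 km
Total = 989.15 + 2093.25 + 965.62 = 4048.02 km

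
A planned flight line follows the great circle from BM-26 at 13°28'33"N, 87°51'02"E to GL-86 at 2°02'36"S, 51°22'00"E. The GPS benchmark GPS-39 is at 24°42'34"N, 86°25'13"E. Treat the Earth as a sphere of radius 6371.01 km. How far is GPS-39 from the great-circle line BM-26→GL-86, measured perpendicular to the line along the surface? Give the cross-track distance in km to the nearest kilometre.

1221 km

BM-26: φ = +13.47583°, λ = +87.85056°
GL-86: φ = -2.04333°, λ = +51.36667°
GPS-39: φ = +24.70944°, λ = +86.42028°
δ₁₃ = central angle BM-26→GPS-39 = 0.197471 rad  (haversine)
θ₁₃ = bearing BM-26→GPS-39 = 353.363°,  θ₁₂ = bearing BM-26→GL-86 = 249.521°
dₓₜ = R·arcsin(sin δ₁₃ · sin(θ₁₃ − θ₁₂)) = 6371.01·arcsin(0.19619·sin(103.842°)) = 1221.095 km
|dₓₜ| = 1221.095 km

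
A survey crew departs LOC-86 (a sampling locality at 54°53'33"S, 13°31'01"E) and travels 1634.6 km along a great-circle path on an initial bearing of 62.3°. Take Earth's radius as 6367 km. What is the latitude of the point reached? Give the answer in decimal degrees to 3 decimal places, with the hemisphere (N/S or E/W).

46.334°S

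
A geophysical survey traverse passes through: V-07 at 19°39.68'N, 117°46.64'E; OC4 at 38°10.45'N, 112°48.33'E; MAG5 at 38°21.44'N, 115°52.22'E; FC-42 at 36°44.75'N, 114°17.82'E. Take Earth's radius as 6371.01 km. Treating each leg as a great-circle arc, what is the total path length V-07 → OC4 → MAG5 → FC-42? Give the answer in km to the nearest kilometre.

V-07: φ = +19.66133°, λ = +117.77733°
OC4: φ = +38.17417°, λ = +112.80550°
MAG5: φ = +38.35733°, λ = +115.87033°
FC-42: φ = +36.74583°, λ = +114.29700°
V-07→OC4: c = 0.331771 rad, d = 2113.71 km
OC4→MAG5: c = 0.042118 rad, d = 268.34 km
MAG5→FC-42: c = 0.035566 rad, d = 226.59 km
Total = 2113.71 + 268.34 + 226.59 = 2608.64 km

2609 km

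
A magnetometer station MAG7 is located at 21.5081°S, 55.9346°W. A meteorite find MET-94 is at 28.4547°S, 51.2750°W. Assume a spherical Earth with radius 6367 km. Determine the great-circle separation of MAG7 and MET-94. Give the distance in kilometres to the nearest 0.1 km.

903.2 km

Δφ = -6.9466°,  Δλ = 4.6596°
a = sin²(Δφ/2) + cos φ₁ cos φ₂ sin²(Δλ/2) = 0.005022
c = 2·arcsin(√a) = 0.141852 rad = 8.1275°
d = R·c = 6367 × 0.141852 = 903.2 km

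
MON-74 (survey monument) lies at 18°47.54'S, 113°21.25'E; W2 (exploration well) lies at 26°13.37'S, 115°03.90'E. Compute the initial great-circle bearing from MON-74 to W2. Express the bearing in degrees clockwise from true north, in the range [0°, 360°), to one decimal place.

MON-74: φ = -18.79233°, λ = +113.35417°
W2: φ = -26.22283°, λ = +115.06500°
Δλ = 1.7108°
y = sin Δλ · cos φ₂ = 0.026783
x = cos φ₁ sin φ₂ − sin φ₁ cos φ₂ cos Δλ = -0.129452
θ = atan2(y, x) = 168.3109° → 168.3109° (mod 360°)

168.3°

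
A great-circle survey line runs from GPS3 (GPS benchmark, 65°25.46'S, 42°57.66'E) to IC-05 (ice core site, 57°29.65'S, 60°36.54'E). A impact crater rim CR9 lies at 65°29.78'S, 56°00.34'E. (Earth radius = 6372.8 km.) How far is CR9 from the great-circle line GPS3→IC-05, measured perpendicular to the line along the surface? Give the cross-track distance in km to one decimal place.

GPS3: φ = -65.42433°, λ = +42.96100°
IC-05: φ = -57.49417°, λ = +60.60900°
CR9: φ = -65.49633°, λ = +56.00567°
δ₁₃ = central angle GPS3→CR9 = 0.094397 rad  (haversine)
θ₁₃ = bearing GPS3→CR9 = 96.696°,  θ₁₂ = bearing GPS3→IC-05 = 54.791°
dₓₜ = R·arcsin(sin δ₁₃ · sin(θ₁₃ − θ₁₂)) = 6372.8·arcsin(0.09426·sin(41.905°)) = 401.458 km
|dₓₜ| = 401.458 km

401.5 km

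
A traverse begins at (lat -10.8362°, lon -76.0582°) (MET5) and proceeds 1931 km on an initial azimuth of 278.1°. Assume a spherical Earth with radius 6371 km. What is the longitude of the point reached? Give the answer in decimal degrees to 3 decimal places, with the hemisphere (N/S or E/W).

93.417°W

δ = d/R = 1931/6371 = 0.303092 rad
φ₂ = arcsin(sin φ₁ cos δ + cos φ₁ sin δ cos θ)
   = arcsin(-0.18800·0.95442 + 0.98217·0.29847·0.14090) = -7.93949°
λ₂ = λ₁ + atan2(sin θ sin δ cos φ₁, cos δ − sin φ₁ sin φ₂) = -93.41703°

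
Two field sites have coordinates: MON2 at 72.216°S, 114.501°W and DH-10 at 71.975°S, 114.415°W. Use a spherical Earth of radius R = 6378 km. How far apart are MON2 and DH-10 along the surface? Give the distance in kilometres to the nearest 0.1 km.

27.0 km

Δφ = 0.2410°,  Δλ = 0.0860°
a = sin²(Δφ/2) + cos φ₁ cos φ₂ sin²(Δλ/2) = 0.000004
c = 2·arcsin(√a) = 0.004231 rad = 0.2424°
d = R·c = 6378 × 0.004231 = 27.0 km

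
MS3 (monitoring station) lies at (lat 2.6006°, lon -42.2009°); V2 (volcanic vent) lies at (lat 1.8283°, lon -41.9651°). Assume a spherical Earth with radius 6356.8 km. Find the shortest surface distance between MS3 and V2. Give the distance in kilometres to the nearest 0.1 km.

Δφ = -0.7723°,  Δλ = 0.2358°
a = sin²(Δφ/2) + cos φ₁ cos φ₂ sin²(Δλ/2) = 0.000050
c = 2·arcsin(√a) = 0.014093 rad = 0.8074°
d = R·c = 6356.8 × 0.014093 = 89.6 km

89.6 km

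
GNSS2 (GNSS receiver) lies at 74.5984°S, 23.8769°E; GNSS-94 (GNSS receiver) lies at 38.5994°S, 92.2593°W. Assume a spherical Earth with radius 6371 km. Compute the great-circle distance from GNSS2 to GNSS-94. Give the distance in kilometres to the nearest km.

6598 km

Δφ = 35.9990°,  Δλ = -116.1362°
a = sin²(Δφ/2) + cos φ₁ cos φ₂ sin²(Δλ/2) = 0.244982
c = 2·arcsin(√a) = 1.035571 rad = 59.3338°
d = R·c = 6371 × 1.035571 = 6597.6 km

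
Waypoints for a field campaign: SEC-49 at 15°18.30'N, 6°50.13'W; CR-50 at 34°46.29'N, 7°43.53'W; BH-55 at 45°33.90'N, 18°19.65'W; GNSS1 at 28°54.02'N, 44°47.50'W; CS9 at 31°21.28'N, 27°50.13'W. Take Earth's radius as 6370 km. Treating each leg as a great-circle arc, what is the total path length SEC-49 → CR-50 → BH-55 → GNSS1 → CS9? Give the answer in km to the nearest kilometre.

SEC-49: φ = +15.30500°, λ = -6.83550°
CR-50: φ = +34.77150°, λ = -7.72550°
BH-55: φ = +45.56500°, λ = -18.32750°
GNSS1: φ = +28.90033°, λ = -44.79167°
CS9: φ = +31.35467°, λ = -27.83550°
SEC-49→CR-50: c = 0.340041 rad, d = 2166.06 km
CR-50→BH-55: c = 0.235099 rad, d = 1497.58 km
BH-55→GNSS1: c = 0.465105 rad, d = 2962.72 km
GNSS1→CS9: c = 0.259250 rad, d = 1651.42 km
Total = 2166.06 + 1497.58 + 2962.72 + 1651.42 = 8277.78 km

8278 km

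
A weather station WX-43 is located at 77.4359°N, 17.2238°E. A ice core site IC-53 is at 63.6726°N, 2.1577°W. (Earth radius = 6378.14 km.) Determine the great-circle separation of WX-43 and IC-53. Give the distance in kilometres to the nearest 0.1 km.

1672.4 km

Δφ = -13.7633°,  Δλ = -19.3815°
a = sin²(Δφ/2) + cos φ₁ cos φ₂ sin²(Δλ/2) = 0.017090
c = 2·arcsin(√a) = 0.262209 rad = 15.0235°
d = R·c = 6378.14 × 0.262209 = 1672.4 km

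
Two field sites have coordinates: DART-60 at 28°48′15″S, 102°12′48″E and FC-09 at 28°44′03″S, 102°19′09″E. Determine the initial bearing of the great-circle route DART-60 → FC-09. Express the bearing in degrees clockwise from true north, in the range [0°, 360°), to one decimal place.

53.0°

DART-60: φ = -28.80417°, λ = +102.21333°
FC-09: φ = -28.73417°, λ = +102.31917°
Δλ = 0.1058°
y = sin Δλ · cos φ₂ = 0.001620
x = cos φ₁ sin φ₂ − sin φ₁ cos φ₂ cos Δλ = 0.001221
θ = atan2(y, x) = 52.9889° → 52.9889° (mod 360°)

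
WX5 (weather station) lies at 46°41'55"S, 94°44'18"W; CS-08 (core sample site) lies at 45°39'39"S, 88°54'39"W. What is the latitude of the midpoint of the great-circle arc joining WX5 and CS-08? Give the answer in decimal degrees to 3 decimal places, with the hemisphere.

46.217°S

WX5: φ = -46.69861°, λ = -94.73833°
CS-08: φ = -45.66083°, λ = -88.91083°
Bx = cos φ₂ cos Δλ = 0.695292,  By = cos φ₂ sin Δλ = 0.070962
φₘ = atan2(sin φ₁ + sin φ₂, √((cos φ₁ + Bx)² + By²)) = -46.21675°
λₘ = λ₁ + atan2(By, cos φ₁ + Bx) = -91.79706°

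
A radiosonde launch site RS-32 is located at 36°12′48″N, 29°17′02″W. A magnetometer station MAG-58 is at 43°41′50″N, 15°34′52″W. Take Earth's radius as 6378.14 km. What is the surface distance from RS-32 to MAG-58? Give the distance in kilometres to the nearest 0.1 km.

RS-32: φ = +36.21333°, λ = -29.28389°
MAG-58: φ = +43.69722°, λ = -15.58111°
Δφ = 7.4839°,  Δλ = 13.7028°
a = sin²(Δφ/2) + cos φ₁ cos φ₂ sin²(Δλ/2) = 0.012561
c = 2·arcsin(√a) = 0.224622 rad = 12.8699°
d = R·c = 6378.14 × 0.224622 = 1432.7 km

1432.7 km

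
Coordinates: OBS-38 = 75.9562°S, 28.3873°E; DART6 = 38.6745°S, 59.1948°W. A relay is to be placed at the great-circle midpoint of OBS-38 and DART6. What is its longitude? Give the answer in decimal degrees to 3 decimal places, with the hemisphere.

Bx = cos φ₂ cos Δλ = 0.032936,  By = cos φ₂ sin Δλ = -0.780014
φₘ = atan2(sin φ₁ + sin φ₂, √((cos φ₁ + Bx)² + By²)) = -62.58590°
λₘ = λ₁ + atan2(By, cos φ₁ + Bx) = -42.15300°

42.153°W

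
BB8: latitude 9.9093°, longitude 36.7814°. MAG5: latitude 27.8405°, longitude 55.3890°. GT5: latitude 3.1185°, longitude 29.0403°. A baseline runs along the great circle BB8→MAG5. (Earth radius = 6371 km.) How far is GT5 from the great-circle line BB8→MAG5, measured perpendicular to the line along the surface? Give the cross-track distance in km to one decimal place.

143.8 km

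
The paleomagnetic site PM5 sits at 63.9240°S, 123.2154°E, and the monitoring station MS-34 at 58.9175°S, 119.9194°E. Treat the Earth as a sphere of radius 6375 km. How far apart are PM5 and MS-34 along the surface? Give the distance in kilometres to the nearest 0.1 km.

Δφ = 5.0065°,  Δλ = -3.2960°
a = sin²(Δφ/2) + cos φ₁ cos φ₂ sin²(Δλ/2) = 0.002095
c = 2·arcsin(√a) = 0.091581 rad = 5.2472°
d = R·c = 6375 × 0.091581 = 583.8 km

583.8 km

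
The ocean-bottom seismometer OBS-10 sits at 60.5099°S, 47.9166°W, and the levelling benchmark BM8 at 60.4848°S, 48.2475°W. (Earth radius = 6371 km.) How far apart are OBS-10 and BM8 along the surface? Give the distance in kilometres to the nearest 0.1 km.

Δφ = 0.0251°,  Δλ = -0.3309°
a = sin²(Δφ/2) + cos φ₁ cos φ₂ sin²(Δλ/2) = 0.000002
c = 2·arcsin(√a) = 0.002878 rad = 0.1649°
d = R·c = 6371 × 0.002878 = 18.3 km

18.3 km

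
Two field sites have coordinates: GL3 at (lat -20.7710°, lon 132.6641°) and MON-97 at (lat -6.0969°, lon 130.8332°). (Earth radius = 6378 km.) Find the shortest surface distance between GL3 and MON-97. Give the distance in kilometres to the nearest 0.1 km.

1645.4 km

Δφ = 14.6741°,  Δλ = -1.8309°
a = sin²(Δφ/2) + cos φ₁ cos φ₂ sin²(Δλ/2) = 0.016546
c = 2·arcsin(√a) = 0.257978 rad = 14.7811°
d = R·c = 6378 × 0.257978 = 1645.4 km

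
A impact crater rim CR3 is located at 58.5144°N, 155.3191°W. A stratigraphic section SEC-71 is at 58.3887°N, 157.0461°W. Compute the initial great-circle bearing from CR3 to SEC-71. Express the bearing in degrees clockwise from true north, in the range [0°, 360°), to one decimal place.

Δλ = -1.7270°
y = sin Δλ · cos φ₂ = -0.015797
x = cos φ₁ sin φ₂ − sin φ₁ cos φ₂ cos Δλ = -0.001991
θ = atan2(y, x) = -97.1831° → 262.8169° (mod 360°)

262.8°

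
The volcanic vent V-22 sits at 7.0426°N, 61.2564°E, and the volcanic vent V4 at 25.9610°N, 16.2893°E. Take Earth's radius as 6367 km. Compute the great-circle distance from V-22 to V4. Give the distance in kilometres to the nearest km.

5197 km

Δφ = 18.9184°,  Δλ = -44.9671°
a = sin²(Δφ/2) + cos φ₁ cos φ₂ sin²(Δλ/2) = 0.157504
c = 2·arcsin(√a) = 0.816203 rad = 46.7650°
d = R·c = 6367 × 0.816203 = 5196.8 km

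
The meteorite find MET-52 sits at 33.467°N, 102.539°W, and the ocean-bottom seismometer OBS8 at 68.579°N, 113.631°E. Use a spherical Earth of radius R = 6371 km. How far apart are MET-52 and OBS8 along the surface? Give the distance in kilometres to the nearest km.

Δφ = 35.1120°,  Δλ = -143.8300°
a = sin²(Δφ/2) + cos φ₁ cos φ₂ sin²(Δλ/2) = 0.366292
c = 2·arcsin(√a) = 1.300087 rad = 74.4895°
d = R·c = 6371 × 1.300087 = 8282.9 km

8283 km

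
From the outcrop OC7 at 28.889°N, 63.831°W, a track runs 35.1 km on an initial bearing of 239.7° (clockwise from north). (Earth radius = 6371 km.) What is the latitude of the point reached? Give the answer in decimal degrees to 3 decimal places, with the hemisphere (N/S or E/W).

28.729°N

δ = d/R = 35.1/6371 = 0.005509 rad
φ₂ = arcsin(sin φ₁ cos δ + cos φ₁ sin δ cos θ)
   = arcsin(0.48311·0.99998 + 0.87556·0.00551·-0.50453) = 28.72938°
λ₂ = λ₁ + atan2(sin θ sin δ cos φ₁, cos δ − sin φ₁ sin φ₂) = -64.14180°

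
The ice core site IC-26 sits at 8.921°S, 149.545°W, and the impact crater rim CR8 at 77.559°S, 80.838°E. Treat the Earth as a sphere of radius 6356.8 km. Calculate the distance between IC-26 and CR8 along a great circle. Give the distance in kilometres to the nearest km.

Δφ = -68.6380°,  Δλ = -129.6170°
a = sin²(Δφ/2) + cos φ₁ cos φ₂ sin²(Δλ/2) = 0.492140
c = 2·arcsin(√a) = 1.555075 rad = 89.0992°
d = R·c = 6356.8 × 1.555075 = 9885.3 km

9885 km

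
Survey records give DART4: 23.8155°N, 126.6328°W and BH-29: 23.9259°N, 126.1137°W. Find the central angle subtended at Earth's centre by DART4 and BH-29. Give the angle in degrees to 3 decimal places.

Δφ = 0.1104°,  Δλ = 0.5191°
a = sin²(Δφ/2) + cos φ₁ cos φ₂ sin²(Δλ/2) = 0.000018
c = 2·arcsin(√a) = 0.008506 rad = 0.4874°

0.487°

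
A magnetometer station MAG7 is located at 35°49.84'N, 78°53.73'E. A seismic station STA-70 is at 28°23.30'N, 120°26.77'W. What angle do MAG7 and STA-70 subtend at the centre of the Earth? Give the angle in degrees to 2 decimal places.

MAG7: φ = +35.83067°, λ = +78.89550°
STA-70: φ = +28.38833°, λ = -120.44617°
Δφ = -7.4423°,  Δλ = 160.6583°
a = sin²(Δφ/2) + cos φ₁ cos φ₂ sin²(Δλ/2) = 0.697338
c = 2·arcsin(√a) = 1.976512 rad = 113.2458°

113.25°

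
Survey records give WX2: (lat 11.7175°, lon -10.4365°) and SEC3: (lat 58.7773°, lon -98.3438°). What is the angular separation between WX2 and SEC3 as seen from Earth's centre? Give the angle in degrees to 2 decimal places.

78.92°

Δφ = 47.0598°,  Δλ = -87.9073°
a = sin²(Δφ/2) + cos φ₁ cos φ₂ sin²(Δλ/2) = 0.403897
c = 2·arcsin(√a) = 1.377387 rad = 78.9185°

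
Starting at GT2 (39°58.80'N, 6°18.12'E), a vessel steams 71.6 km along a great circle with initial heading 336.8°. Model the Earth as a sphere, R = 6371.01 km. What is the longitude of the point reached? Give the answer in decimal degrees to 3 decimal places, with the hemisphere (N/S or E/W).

5.968°E

GT2: φ = +39.98000°, λ = +6.30200°
δ = d/R = 71.6/6371.01 = 0.011238 rad
φ₂ = arcsin(sin φ₁ cos δ + cos φ₁ sin δ cos θ)
   = arcsin(0.64252·0.99994 + 0.76627·0.01124·0.91914) = 40.57137°
λ₂ = λ₁ + atan2(sin θ sin δ cos φ₁, cos δ − sin φ₁ sin φ₂) = 5.96806°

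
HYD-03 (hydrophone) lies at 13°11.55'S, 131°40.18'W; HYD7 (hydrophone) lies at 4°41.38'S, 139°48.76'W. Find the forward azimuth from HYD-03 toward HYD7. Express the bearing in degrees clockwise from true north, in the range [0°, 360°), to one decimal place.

315.9°

HYD-03: φ = -13.19250°, λ = -131.66967°
HYD7: φ = -4.68967°, λ = -139.81267°
Δλ = -8.1430°
y = sin Δλ · cos φ₂ = -0.141170
x = cos φ₁ sin φ₂ − sin φ₁ cos φ₂ cos Δλ = 0.145565
θ = atan2(y, x) = -44.1219° → 315.8781° (mod 360°)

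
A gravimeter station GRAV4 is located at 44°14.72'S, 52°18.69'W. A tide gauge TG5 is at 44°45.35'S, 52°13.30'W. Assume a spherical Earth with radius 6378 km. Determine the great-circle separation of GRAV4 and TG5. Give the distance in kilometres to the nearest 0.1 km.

GRAV4: φ = -44.24533°, λ = -52.31150°
TG5: φ = -44.75583°, λ = -52.22167°
Δφ = -0.5105°,  Δλ = 0.0898°
a = sin²(Δφ/2) + cos φ₁ cos φ₂ sin²(Δλ/2) = 0.000020
c = 2·arcsin(√a) = 0.008980 rad = 0.5145°
d = R·c = 6378 × 0.008980 = 57.3 km

57.3 km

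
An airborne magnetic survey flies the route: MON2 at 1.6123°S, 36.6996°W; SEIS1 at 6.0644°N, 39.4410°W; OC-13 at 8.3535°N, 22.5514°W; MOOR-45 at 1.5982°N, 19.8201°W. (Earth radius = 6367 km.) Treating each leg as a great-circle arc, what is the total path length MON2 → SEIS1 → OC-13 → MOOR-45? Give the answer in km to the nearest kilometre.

3594 km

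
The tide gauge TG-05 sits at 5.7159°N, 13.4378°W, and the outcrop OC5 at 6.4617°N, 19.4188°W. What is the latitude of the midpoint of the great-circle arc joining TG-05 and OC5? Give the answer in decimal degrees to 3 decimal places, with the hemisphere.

Bx = cos φ₂ cos Δλ = 0.988238,  By = cos φ₂ sin Δλ = -0.103537
φₘ = atan2(sin φ₁ + sin φ₂, √((cos φ₁ + Bx)² + By²)) = 6.09704°
λₘ = λ₁ + atan2(By, cos φ₁ + Bx) = -16.42622°

6.097°N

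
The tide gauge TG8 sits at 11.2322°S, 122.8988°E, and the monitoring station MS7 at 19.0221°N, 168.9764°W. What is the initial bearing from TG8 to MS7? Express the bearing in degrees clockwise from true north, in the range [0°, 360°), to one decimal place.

Δλ = 68.1248°
y = sin Δλ · cos φ₂ = 0.877322
x = cos φ₁ sin φ₂ − sin φ₁ cos φ₂ cos Δλ = 0.388301
θ = atan2(y, x) = 66.1259° → 66.1259° (mod 360°)

66.1°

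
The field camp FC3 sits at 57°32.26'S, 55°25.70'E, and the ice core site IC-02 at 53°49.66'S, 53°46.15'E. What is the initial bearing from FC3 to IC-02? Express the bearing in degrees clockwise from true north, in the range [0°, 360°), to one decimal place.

FC3: φ = -57.53767°, λ = +55.42833°
IC-02: φ = -53.82767°, λ = +53.76917°
Δλ = -1.6592°
y = sin Δλ · cos φ₂ = -0.017089
x = cos φ₁ sin φ₂ − sin φ₁ cos φ₂ cos Δλ = 0.064498
θ = atan2(y, x) = -14.8399° → 345.1601° (mod 360°)

345.2°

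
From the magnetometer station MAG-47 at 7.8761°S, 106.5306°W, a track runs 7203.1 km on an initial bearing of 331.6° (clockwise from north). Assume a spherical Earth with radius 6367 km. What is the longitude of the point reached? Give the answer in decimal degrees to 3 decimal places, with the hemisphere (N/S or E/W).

δ = d/R = 7203.1/6367 = 1.131318 rad
φ₂ = arcsin(sin φ₁ cos δ + cos φ₁ sin δ cos θ)
   = arcsin(-0.13703·0.42547 + 0.99057·0.90497·0.87965) = 46.90710°
λ₂ = λ₁ + atan2(sin θ sin δ cos φ₁, cos δ − sin φ₁ sin φ₂) = -145.58308°

145.583°W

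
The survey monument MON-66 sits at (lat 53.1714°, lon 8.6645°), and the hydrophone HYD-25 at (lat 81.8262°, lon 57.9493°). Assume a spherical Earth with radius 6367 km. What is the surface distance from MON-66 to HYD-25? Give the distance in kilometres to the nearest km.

Δφ = 28.6548°,  Δλ = 49.2848°
a = sin²(Δφ/2) + cos φ₁ cos φ₂ sin²(Δλ/2) = 0.076054
c = 2·arcsin(√a) = 0.558799 rad = 32.0168°
d = R·c = 6367 × 0.558799 = 3557.9 km

3558 km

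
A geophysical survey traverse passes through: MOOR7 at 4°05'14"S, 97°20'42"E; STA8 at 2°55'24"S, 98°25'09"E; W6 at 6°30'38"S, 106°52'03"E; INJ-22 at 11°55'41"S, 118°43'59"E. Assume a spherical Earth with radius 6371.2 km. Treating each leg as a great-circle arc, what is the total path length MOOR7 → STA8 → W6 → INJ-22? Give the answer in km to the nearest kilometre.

2628 km

MOOR7: φ = -4.08722°, λ = +97.34500°
STA8: φ = -2.92333°, λ = +98.41917°
W6: φ = -6.51056°, λ = +106.86750°
INJ-22: φ = -11.92806°, λ = +118.73306°
MOOR7→STA8: c = 0.027619 rad, d = 175.96 km
STA8→W6: c = 0.159710 rad, d = 1017.54 km
W6→INJ-22: c = 0.225143 rad, d = 1434.43 km
Total = 175.96 + 1017.54 + 1434.43 = 2627.94 km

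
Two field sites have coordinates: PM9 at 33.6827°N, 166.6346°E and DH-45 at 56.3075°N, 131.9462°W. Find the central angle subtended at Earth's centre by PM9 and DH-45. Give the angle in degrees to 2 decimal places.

Δφ = 22.6248°,  Δλ = 61.4192°
a = sin²(Δφ/2) + cos φ₁ cos φ₂ sin²(Δλ/2) = 0.158866
c = 2·arcsin(√a) = 0.819936 rad = 46.9789°

46.98°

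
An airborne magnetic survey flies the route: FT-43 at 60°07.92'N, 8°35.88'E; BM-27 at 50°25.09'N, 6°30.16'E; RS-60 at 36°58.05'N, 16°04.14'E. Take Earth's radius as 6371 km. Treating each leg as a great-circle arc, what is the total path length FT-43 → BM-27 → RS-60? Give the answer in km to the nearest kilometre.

2767 km

FT-43: φ = +60.13200°, λ = +8.59800°
BM-27: φ = +50.41817°, λ = +6.50267°
RS-60: φ = +36.96750°, λ = +16.06900°
FT-43→BM-27: c = 0.170791 rad, d = 1088.11 km
BM-27→RS-60: c = 0.263474 rad, d = 1678.59 km
Total = 1088.11 + 1678.59 = 2766.70 km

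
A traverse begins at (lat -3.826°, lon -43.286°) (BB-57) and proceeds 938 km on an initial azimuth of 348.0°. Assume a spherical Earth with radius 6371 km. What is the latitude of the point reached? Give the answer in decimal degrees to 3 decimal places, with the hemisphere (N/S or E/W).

4.426°N

δ = d/R = 938/6371 = 0.147230 rad
φ₂ = arcsin(sin φ₁ cos δ + cos φ₁ sin δ cos θ)
   = arcsin(-0.06673·0.98918 + 0.99777·0.14670·0.97815) = 4.42580°
λ₂ = λ₁ + atan2(sin θ sin δ cos φ₁, cos δ − sin φ₁ sin φ₂) = -45.03904°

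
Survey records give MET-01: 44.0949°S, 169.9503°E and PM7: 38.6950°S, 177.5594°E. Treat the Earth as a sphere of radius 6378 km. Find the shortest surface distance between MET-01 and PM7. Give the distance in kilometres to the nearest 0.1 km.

Δφ = 5.3999°,  Δλ = 7.6091°
a = sin²(Δφ/2) + cos φ₁ cos φ₂ sin²(Δλ/2) = 0.004687
c = 2·arcsin(√a) = 0.137028 rad = 7.8511°
d = R·c = 6378 × 0.137028 = 874.0 km

874.0 km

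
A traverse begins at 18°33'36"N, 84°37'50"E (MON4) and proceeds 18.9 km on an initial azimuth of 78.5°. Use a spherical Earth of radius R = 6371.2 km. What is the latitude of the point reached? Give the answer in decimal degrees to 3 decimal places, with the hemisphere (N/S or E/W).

18.594°N

MON4: φ = +18.56000°, λ = +84.63056°
δ = d/R = 18.9/6371.2 = 0.002966 rad
φ₂ = arcsin(sin φ₁ cos δ + cos φ₁ sin δ cos θ)
   = arcsin(0.31830·1.00000 + 0.94799·0.00297·0.19937) = 18.59380°
λ₂ = λ₁ + atan2(sin θ sin δ cos φ₁, cos δ − sin φ₁ sin φ₂) = 84.80628°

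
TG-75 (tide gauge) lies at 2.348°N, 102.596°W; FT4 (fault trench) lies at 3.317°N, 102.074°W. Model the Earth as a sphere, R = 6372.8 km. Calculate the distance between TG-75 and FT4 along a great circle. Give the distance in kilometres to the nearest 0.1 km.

122.4 km

Δφ = 0.9690°,  Δλ = 0.5220°
a = sin²(Δφ/2) + cos φ₁ cos φ₂ sin²(Δλ/2) = 0.000092
c = 2·arcsin(√a) = 0.019205 rad = 1.1004°
d = R·c = 6372.8 × 0.019205 = 122.4 km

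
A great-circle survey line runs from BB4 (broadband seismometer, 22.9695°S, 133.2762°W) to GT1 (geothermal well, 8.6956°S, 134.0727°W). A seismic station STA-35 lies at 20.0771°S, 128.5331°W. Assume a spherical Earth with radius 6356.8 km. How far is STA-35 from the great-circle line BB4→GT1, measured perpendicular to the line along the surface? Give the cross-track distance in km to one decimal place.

δ₁₃ = central angle BB4→STA-35 = 0.092069 rad  (haversine)
θ₁₃ = bearing BB4→STA-35 = 57.643°,  θ₁₂ = bearing BB4→GT1 = 356.810°
dₓₜ = R·arcsin(sin δ₁₃ · sin(θ₁₃ − θ₁₂)) = 6356.8·arcsin(0.09194·sin(-299.167°)) = 510.883 km
|dₓₜ| = 510.883 km

510.9 km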